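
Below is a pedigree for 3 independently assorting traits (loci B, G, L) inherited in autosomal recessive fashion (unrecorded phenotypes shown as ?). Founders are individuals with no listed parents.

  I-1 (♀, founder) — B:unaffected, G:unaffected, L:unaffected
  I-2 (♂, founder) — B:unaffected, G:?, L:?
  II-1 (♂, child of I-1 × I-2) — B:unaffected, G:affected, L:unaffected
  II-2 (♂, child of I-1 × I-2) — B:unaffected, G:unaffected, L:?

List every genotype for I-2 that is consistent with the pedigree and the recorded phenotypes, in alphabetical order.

B/I-1 un ·: BB|Bb
B/I-2 un ·: BB|Bb
B/II-1 un I-1×I-2: BB|Bb
B/II-2 un I-1×I-2: BB|Bb
⇒ B over [I-1,I-2,II-1,II-2]: 13 consistent
G/I-1 un ·: Gg
G/I-2 ? ·: Gg|gg
G/II-1 aff I-1×I-2: gg
G/II-2 un I-1×I-2: GG|Gg
⇒ G over [I-1,I-2,II-1,II-2]: 3 consistent
L/I-1 un ·: LL|Ll
L/I-2 ? ·: LL|Ll|ll
L/II-1 un I-1×I-2: LL|Ll
L/II-2 ? I-1×I-2: LL|Ll|ll
⇒ L over [I-1,I-2,II-1,II-2]: 18 consistent

I-2 ∈ {BB Gg LL, BB Gg Ll, BB Gg ll, BB gg LL, BB gg Ll, BB gg ll, Bb Gg LL, Bb Gg Ll, Bb Gg ll, Bb gg LL, Bb gg Ll, Bb gg ll}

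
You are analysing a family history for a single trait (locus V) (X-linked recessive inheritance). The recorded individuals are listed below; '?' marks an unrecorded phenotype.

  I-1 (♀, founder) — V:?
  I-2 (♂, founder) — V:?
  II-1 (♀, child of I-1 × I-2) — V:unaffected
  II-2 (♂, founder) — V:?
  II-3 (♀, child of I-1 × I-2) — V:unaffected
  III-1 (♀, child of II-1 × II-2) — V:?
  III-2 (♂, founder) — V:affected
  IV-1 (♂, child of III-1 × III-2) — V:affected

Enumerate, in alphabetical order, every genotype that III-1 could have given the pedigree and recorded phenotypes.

III-1 ∈ {X^VX^v, X^vX^v}

V/I-1 ? ·: X^VX^V|X^VX^v|X^vX^v
V/I-2 ? ·: X^VY|X^vY
V/II-1 un I-1×I-2: X^VX^V|X^VX^v
V/II-2 ? ·: X^VY|X^vY
V/II-3 un I-1×I-2: X^VX^V|X^VX^v
V/III-1 ? II-1×II-2: X^VX^v|X^vX^v
V/III-2 aff ·: X^vY
V/IV-1 aff III-1×III-2: X^vY
⇒ V over [I-1,I-2,II-1,II-2,II-3,III-1,III-2,IV-1]: 18 consistent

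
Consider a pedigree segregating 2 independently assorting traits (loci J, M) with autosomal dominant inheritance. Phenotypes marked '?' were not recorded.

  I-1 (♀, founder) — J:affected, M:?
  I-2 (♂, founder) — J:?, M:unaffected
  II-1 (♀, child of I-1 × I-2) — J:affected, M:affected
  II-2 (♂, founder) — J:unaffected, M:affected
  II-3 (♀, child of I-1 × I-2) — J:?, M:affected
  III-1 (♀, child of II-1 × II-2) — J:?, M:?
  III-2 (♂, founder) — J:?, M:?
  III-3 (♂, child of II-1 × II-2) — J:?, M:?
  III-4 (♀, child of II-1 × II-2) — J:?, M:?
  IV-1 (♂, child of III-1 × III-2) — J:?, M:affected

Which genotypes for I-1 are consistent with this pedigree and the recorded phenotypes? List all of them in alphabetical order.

I-1 ∈ {JJ MM, JJ Mm, Jj MM, Jj Mm}

J/I-1 aff ·: Jj|JJ
J/I-2 ? ·: jj|Jj|JJ
J/II-1 aff I-1×I-2: Jj|JJ
J/II-2 un ·: jj
J/II-3 ? I-1×I-2: jj|Jj|JJ
J/III-1 ? II-1×II-2: jj|Jj
J/III-2 ? ·: jj|Jj|JJ
J/III-3 ? II-1×II-2: jj|Jj
J/III-4 ? II-1×II-2: jj|Jj
J/IV-1 ? III-1×III-2: jj|Jj|JJ
⇒ J over [I-1,I-2,II-1,II-2,II-3,III-1,III-2,III-3,III-4,IV-1]: 496 consistent
M/I-1 ? ·: Mm|MM
M/I-2 un ·: mm
M/II-1 aff I-1×I-2: Mm
M/II-2 aff ·: Mm|MM
M/II-3 aff I-1×I-2: Mm
M/III-1 ? II-1×II-2: mm|Mm|MM
M/III-2 ? ·: mm|Mm|MM
M/III-3 ? II-1×II-2: mm|Mm|MM
M/III-4 ? II-1×II-2: mm|Mm|MM
M/IV-1 aff III-1×III-2: Mm|MM
⇒ M over [I-1,I-2,II-1,II-2,II-3,III-1,III-2,III-3,III-4,IV-1]: 270 consistent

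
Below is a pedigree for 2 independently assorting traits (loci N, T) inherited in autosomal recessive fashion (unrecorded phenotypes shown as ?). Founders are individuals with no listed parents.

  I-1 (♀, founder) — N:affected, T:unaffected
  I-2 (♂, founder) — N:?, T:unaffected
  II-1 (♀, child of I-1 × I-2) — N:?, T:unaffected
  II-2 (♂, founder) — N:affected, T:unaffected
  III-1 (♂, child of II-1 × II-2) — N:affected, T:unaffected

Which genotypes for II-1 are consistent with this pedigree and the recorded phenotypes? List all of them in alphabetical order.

N/I-1 aff ·: nn
N/I-2 ? ·: NN|Nn|nn
N/II-1 ? I-1×I-2: Nn|nn
N/II-2 aff ·: nn
N/III-1 aff II-1×II-2: nn
⇒ N over [I-1,I-2,II-1,II-2,III-1]: 4 consistent
T/I-1 un ·: TT|Tt
T/I-2 un ·: TT|Tt
T/II-1 un I-1×I-2: TT|Tt
T/II-2 un ·: TT|Tt
T/III-1 un II-1×II-2: TT|Tt
⇒ T over [I-1,I-2,II-1,II-2,III-1]: 24 consistent

II-1 ∈ {Nn TT, Nn Tt, nn TT, nn Tt}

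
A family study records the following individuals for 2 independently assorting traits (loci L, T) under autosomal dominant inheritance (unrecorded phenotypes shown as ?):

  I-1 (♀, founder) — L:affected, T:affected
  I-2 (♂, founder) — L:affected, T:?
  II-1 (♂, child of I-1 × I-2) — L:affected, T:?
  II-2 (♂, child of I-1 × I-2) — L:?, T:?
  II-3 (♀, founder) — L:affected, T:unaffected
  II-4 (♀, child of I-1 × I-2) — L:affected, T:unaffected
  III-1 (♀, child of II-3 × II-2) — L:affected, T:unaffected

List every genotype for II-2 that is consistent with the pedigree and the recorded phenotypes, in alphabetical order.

L/I-1 aff ·: Ll|LL
L/I-2 aff ·: Ll|LL
L/II-1 aff I-1×I-2: Ll|LL
L/II-2 ? I-1×I-2: ll|Ll|LL
L/II-3 aff ·: Ll|LL
L/II-4 aff I-1×I-2: Ll|LL
L/III-1 aff II-3×II-2: Ll|LL
⇒ L over [I-1,I-2,II-1,II-2,II-3,II-4,III-1]: 95 consistent
T/I-1 aff ·: Tt
T/I-2 ? ·: tt|Tt
T/II-1 ? I-1×I-2: tt|Tt|TT
T/II-2 ? I-1×I-2: tt|Tt
T/II-3 un ·: tt
T/II-4 un I-1×I-2: tt
T/III-1 un II-3×II-2: tt
⇒ T over [I-1,I-2,II-1,II-2,II-3,II-4,III-1]: 10 consistent

II-2 ∈ {LL Tt, LL tt, Ll Tt, Ll tt, ll Tt, ll tt}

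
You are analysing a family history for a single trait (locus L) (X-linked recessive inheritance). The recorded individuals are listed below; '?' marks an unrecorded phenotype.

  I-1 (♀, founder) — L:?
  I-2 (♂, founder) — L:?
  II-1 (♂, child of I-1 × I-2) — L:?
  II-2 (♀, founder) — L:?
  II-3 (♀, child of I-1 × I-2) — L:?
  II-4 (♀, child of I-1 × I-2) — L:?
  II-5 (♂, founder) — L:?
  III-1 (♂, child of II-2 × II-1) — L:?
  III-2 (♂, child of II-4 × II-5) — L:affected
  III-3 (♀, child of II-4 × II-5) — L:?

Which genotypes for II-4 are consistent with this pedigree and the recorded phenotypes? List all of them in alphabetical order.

II-4 ∈ {X^LX^l, X^lX^l}

L/I-1 ? ·: X^LX^L|X^LX^l|X^lX^l
L/I-2 ? ·: X^LY|X^lY
L/II-1 ? I-1×I-2: X^LY|X^lY
L/II-2 ? ·: X^LX^L|X^LX^l|X^lX^l
L/II-3 ? I-1×I-2: X^LX^L|X^LX^l|X^lX^l
L/II-4 ? I-1×I-2: X^LX^l|X^lX^l
L/II-5 ? ·: X^LY|X^lY
L/III-1 ? II-2×II-1: X^LY|X^lY
L/III-2 aff II-4×II-5: X^lY
L/III-3 ? II-4×II-5: X^LX^L|X^LX^l|X^lX^l
⇒ L over [I-1,I-2,II-1,II-2,II-3,II-4,II-5,III-1,III-2,III-3]: 200 consistent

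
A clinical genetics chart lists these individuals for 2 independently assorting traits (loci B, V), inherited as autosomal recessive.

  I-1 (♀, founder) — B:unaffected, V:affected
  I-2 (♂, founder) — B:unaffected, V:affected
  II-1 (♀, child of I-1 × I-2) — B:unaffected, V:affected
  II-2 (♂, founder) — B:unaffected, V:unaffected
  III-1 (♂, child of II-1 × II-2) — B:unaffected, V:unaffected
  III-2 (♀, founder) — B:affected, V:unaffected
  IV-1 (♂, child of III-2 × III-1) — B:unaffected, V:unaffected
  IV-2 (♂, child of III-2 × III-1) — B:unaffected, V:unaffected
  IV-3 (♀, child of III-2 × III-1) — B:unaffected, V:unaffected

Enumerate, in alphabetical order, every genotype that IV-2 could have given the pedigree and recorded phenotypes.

B/I-1 un ·: BB|Bb
B/I-2 un ·: BB|Bb
B/II-1 un I-1×I-2: BB|Bb
B/II-2 un ·: BB|Bb
B/III-1 un II-1×II-2: BB|Bb
B/III-2 aff ·: bb
B/IV-1 un III-2×III-1: Bb
B/IV-2 un III-2×III-1: Bb
B/IV-3 un III-2×III-1: Bb
⇒ B over [I-1,I-2,II-1,II-2,III-1,III-2,IV-1,IV-2,IV-3]: 24 consistent
V/I-1 aff ·: vv
V/I-2 aff ·: vv
V/II-1 aff I-1×I-2: vv
V/II-2 un ·: VV|Vv
V/III-1 un II-1×II-2: Vv
V/III-2 un ·: VV|Vv
V/IV-1 un III-2×III-1: VV|Vv
V/IV-2 un III-2×III-1: VV|Vv
V/IV-3 un III-2×III-1: VV|Vv
⇒ V over [I-1,I-2,II-1,II-2,III-1,III-2,IV-1,IV-2,IV-3]: 32 consistent

IV-2 ∈ {Bb VV, Bb Vv}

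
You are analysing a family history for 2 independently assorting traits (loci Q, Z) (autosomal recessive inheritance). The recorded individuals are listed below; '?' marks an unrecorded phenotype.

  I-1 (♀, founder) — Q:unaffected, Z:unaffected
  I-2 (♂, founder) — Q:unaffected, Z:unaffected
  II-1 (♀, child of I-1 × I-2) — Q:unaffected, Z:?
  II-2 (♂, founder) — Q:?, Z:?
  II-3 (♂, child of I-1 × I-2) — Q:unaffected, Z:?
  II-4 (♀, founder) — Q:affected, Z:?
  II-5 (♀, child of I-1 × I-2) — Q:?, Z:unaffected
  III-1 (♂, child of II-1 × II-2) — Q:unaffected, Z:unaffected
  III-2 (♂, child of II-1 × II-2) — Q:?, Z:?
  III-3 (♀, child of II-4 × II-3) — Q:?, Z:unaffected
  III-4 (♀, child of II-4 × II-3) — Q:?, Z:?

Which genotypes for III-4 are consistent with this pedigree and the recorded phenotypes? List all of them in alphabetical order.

Q/I-1 un ·: QQ|Qq
Q/I-2 un ·: QQ|Qq
Q/II-1 un I-1×I-2: QQ|Qq
Q/II-2 ? ·: QQ|Qq|qq
Q/II-3 un I-1×I-2: QQ|Qq
Q/II-4 aff ·: qq
Q/II-5 ? I-1×I-2: QQ|Qq|qq
Q/III-1 un II-1×II-2: QQ|Qq
Q/III-2 ? II-1×II-2: QQ|Qq|qq
Q/III-3 ? II-4×II-3: Qq|qq
Q/III-4 ? II-4×II-3: Qq|qq
⇒ Q over [I-1,I-2,II-1,II-2,II-3,II-4,II-5,III-1,III-2,III-3,III-4]: 636 consistent
Z/I-1 un ·: ZZ|Zz
Z/I-2 un ·: ZZ|Zz
Z/II-1 ? I-1×I-2: ZZ|Zz|zz
Z/II-2 ? ·: ZZ|Zz|zz
Z/II-3 ? I-1×I-2: ZZ|Zz|zz
Z/II-4 ? ·: ZZ|Zz|zz
Z/II-5 un I-1×I-2: ZZ|Zz
Z/III-1 un II-1×II-2: ZZ|Zz
Z/III-2 ? II-1×II-2: ZZ|Zz|zz
Z/III-3 un II-4×II-3: ZZ|Zz
Z/III-4 ? II-4×II-3: ZZ|Zz|zz
⇒ Z over [I-1,I-2,II-1,II-2,II-3,II-4,II-5,III-1,III-2,III-3,III-4]: 2214 consistent

III-4 ∈ {Qq ZZ, Qq Zz, Qq zz, qq ZZ, qq Zz, qq zz}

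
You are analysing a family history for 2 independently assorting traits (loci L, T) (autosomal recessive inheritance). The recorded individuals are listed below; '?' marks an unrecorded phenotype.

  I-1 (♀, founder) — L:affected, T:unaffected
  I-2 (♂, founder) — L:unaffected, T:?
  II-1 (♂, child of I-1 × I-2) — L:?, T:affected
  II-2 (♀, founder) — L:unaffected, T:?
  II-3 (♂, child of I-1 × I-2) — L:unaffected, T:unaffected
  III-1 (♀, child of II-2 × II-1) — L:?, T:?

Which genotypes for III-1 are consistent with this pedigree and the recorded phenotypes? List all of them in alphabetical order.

L/I-1 aff ·: ll
L/I-2 un ·: LL|Ll
L/II-1 ? I-1×I-2: Ll|ll
L/II-2 un ·: LL|Ll
L/II-3 un I-1×I-2: Ll
L/III-1 ? II-2×II-1: LL|Ll|ll
⇒ L over [I-1,I-2,II-1,II-2,II-3,III-1]: 13 consistent
T/I-1 un ·: Tt
T/I-2 ? ·: Tt|tt
T/II-1 aff I-1×I-2: tt
T/II-2 ? ·: TT|Tt|tt
T/II-3 un I-1×I-2: TT|Tt
T/III-1 ? II-2×II-1: Tt|tt
⇒ T over [I-1,I-2,II-1,II-2,II-3,III-1]: 12 consistent

III-1 ∈ {LL Tt, LL tt, Ll Tt, Ll tt, ll Tt, ll tt}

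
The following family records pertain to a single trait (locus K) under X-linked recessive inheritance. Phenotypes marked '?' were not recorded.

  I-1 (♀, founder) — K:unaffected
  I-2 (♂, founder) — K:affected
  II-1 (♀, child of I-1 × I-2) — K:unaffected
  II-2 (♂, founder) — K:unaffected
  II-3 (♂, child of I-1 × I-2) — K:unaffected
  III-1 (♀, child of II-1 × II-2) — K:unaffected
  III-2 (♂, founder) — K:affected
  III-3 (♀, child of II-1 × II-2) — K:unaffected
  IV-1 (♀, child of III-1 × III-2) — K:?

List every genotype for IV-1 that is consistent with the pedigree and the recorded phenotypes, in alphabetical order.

K/I-1 un ·: X^KX^K|X^KX^k
K/I-2 aff ·: X^kY
K/II-1 un I-1×I-2: X^KX^k
K/II-2 un ·: X^KY
K/II-3 un I-1×I-2: X^KY
K/III-1 un II-1×II-2: X^KX^K|X^KX^k
K/III-2 aff ·: X^kY
K/III-3 un II-1×II-2: X^KX^K|X^KX^k
K/IV-1 ? III-1×III-2: X^KX^k|X^kX^k
⇒ K over [I-1,I-2,II-1,II-2,II-3,III-1,III-2,III-3,IV-1]: 12 consistent

IV-1 ∈ {X^KX^k, X^kX^k}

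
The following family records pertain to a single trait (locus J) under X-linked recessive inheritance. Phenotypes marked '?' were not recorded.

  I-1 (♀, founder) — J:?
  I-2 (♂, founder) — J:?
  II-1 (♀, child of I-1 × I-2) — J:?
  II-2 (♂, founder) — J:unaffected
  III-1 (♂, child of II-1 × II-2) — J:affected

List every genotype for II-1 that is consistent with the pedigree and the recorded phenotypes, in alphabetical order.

J/I-1 ? ·: X^JX^J|X^JX^j|X^jX^j
J/I-2 ? ·: X^JY|X^jY
J/II-1 ? I-1×I-2: X^JX^j|X^jX^j
J/II-2 un ·: X^JY
J/III-1 aff II-1×II-2: X^jY
⇒ J over [I-1,I-2,II-1,II-2,III-1]: 6 consistent

II-1 ∈ {X^JX^j, X^jX^j}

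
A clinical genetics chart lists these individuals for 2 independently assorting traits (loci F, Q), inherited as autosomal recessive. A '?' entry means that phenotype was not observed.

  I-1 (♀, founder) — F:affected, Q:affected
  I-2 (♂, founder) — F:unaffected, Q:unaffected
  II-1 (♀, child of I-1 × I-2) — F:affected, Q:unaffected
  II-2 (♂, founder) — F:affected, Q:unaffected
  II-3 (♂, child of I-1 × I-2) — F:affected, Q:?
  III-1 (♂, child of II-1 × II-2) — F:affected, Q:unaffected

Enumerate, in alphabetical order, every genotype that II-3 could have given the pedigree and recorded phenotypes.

F/I-1 aff ·: ff
F/I-2 un ·: Ff
F/II-1 aff I-1×I-2: ff
F/II-2 aff ·: ff
F/II-3 aff I-1×I-2: ff
F/III-1 aff II-1×II-2: ff
⇒ F over [I-1,I-2,II-1,II-2,II-3,III-1]: 1 consistent
Q/I-1 aff ·: qq
Q/I-2 un ·: QQ|Qq
Q/II-1 un I-1×I-2: Qq
Q/II-2 un ·: QQ|Qq
Q/II-3 ? I-1×I-2: Qq|qq
Q/III-1 un II-1×II-2: QQ|Qq
⇒ Q over [I-1,I-2,II-1,II-2,II-3,III-1]: 12 consistent

II-3 ∈ {ff Qq, ff qq}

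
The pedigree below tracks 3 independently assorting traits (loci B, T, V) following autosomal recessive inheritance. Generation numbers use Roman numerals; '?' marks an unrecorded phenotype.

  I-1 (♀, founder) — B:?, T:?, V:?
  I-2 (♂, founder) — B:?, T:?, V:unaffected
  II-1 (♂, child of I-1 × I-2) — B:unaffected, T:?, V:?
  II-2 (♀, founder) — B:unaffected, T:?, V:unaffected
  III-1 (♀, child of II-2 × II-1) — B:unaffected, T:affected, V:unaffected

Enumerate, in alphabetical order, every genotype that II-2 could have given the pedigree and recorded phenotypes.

B/I-1 ? ·: BB|Bb|bb
B/I-2 ? ·: BB|Bb|bb
B/II-1 un I-1×I-2: BB|Bb
B/II-2 un ·: BB|Bb
B/III-1 un II-2×II-1: BB|Bb
⇒ B over [I-1,I-2,II-1,II-2,III-1]: 40 consistent
T/I-1 ? ·: TT|Tt|tt
T/I-2 ? ·: TT|Tt|tt
T/II-1 ? I-1×I-2: Tt|tt
T/II-2 ? ·: Tt|tt
T/III-1 aff II-2×II-1: tt
⇒ T over [I-1,I-2,II-1,II-2,III-1]: 22 consistent
V/I-1 ? ·: VV|Vv|vv
V/I-2 un ·: VV|Vv
V/II-1 ? I-1×I-2: VV|Vv|vv
V/II-2 un ·: VV|Vv
V/III-1 un II-2×II-1: VV|Vv
⇒ V over [I-1,I-2,II-1,II-2,III-1]: 36 consistent

II-2 ∈ {BB Tt VV, BB Tt Vv, BB tt VV, BB tt Vv, Bb Tt VV, Bb Tt Vv, Bb tt VV, Bb tt Vv}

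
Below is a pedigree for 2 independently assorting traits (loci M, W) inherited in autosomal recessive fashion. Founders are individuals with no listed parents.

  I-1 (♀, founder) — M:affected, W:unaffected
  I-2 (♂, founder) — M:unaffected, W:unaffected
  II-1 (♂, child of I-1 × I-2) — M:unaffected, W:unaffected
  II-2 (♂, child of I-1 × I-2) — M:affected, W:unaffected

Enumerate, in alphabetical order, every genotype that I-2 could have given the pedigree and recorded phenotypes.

M/I-1 aff ·: mm
M/I-2 un ·: Mm
M/II-1 un I-1×I-2: Mm
M/II-2 aff I-1×I-2: mm
⇒ M over [I-1,I-2,II-1,II-2]: 1 consistent
W/I-1 un ·: WW|Ww
W/I-2 un ·: WW|Ww
W/II-1 un I-1×I-2: WW|Ww
W/II-2 un I-1×I-2: WW|Ww
⇒ W over [I-1,I-2,II-1,II-2]: 13 consistent

I-2 ∈ {Mm WW, Mm Ww}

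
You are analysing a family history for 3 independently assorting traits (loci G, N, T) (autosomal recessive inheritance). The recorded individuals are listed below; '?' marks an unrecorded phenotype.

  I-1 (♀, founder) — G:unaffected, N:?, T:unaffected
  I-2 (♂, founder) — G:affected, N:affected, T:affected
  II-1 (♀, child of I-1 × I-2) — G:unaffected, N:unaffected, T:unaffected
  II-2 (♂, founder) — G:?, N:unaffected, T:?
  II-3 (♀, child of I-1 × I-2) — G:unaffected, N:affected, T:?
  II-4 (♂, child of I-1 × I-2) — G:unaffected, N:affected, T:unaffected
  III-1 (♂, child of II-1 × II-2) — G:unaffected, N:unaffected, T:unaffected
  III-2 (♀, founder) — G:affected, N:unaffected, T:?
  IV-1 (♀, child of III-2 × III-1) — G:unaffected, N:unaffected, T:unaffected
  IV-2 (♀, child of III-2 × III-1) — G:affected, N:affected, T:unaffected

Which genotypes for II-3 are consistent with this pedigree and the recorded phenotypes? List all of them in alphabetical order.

II-3 ∈ {Gg nn Tt, Gg nn tt}

G/I-1 un ·: GG|Gg
G/I-2 aff ·: gg
G/II-1 un I-1×I-2: Gg
G/II-2 ? ·: GG|Gg|gg
G/II-3 un I-1×I-2: Gg
G/II-4 un I-1×I-2: Gg
G/III-1 un II-1×II-2: Gg
G/III-2 aff ·: gg
G/IV-1 un III-2×III-1: Gg
G/IV-2 aff III-2×III-1: gg
⇒ G over [I-1,I-2,II-1,II-2,II-3,II-4,III-1,III-2,IV-1,IV-2]: 6 consistent
N/I-1 ? ·: Nn
N/I-2 aff ·: nn
N/II-1 un I-1×I-2: Nn
N/II-2 un ·: NN|Nn
N/II-3 aff I-1×I-2: nn
N/II-4 aff I-1×I-2: nn
N/III-1 un II-1×II-2: Nn
N/III-2 un ·: Nn
N/IV-1 un III-2×III-1: NN|Nn
N/IV-2 aff III-2×III-1: nn
⇒ N over [I-1,I-2,II-1,II-2,II-3,II-4,III-1,III-2,IV-1,IV-2]: 4 consistent
T/I-1 un ·: TT|Tt
T/I-2 aff ·: tt
T/II-1 un I-1×I-2: Tt
T/II-2 ? ·: TT|Tt|tt
T/II-3 ? I-1×I-2: Tt|tt
T/II-4 un I-1×I-2: Tt
T/III-1 un II-1×II-2: TT|Tt
T/III-2 ? ·: TT|Tt|tt
T/IV-1 un III-2×III-1: TT|Tt
T/IV-2 un III-2×III-1: TT|Tt
⇒ T over [I-1,I-2,II-1,II-2,II-3,II-4,III-1,III-2,IV-1,IV-2]: 117 consistent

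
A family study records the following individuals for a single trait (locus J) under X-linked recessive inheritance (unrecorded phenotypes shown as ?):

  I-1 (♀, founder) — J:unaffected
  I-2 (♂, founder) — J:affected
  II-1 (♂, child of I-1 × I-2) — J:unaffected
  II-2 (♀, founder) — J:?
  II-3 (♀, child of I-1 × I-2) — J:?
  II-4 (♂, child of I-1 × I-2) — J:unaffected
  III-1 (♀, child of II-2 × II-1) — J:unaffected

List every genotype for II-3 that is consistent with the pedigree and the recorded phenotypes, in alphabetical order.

J/I-1 un ·: X^JX^J|X^JX^j
J/I-2 aff ·: X^jY
J/II-1 un I-1×I-2: X^JY
J/II-2 ? ·: X^JX^J|X^JX^j|X^jX^j
J/II-3 ? I-1×I-2: X^JX^j|X^jX^j
J/II-4 un I-1×I-2: X^JY
J/III-1 un II-2×II-1: X^JX^J|X^JX^j
⇒ J over [I-1,I-2,II-1,II-2,II-3,II-4,III-1]: 12 consistent

II-3 ∈ {X^JX^j, X^jX^j}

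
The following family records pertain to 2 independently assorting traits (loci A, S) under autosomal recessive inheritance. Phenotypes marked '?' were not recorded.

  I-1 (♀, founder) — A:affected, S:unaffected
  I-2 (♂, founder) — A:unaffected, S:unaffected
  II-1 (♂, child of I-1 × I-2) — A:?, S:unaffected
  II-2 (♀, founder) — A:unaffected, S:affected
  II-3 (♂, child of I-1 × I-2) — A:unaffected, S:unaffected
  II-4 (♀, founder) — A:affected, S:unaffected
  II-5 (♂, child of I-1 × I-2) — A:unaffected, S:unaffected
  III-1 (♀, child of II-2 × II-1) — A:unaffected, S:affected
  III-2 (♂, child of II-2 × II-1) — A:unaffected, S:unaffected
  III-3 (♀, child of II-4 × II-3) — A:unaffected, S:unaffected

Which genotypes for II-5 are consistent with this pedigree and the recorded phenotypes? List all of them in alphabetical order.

II-5 ∈ {Aa SS, Aa Ss}

A/I-1 aff ·: aa
A/I-2 un ·: AA|Aa
A/II-1 ? I-1×I-2: Aa|aa
A/II-2 un ·: AA|Aa
A/II-3 un I-1×I-2: Aa
A/II-4 aff ·: aa
A/II-5 un I-1×I-2: Aa
A/III-1 un II-2×II-1: AA|Aa
A/III-2 un II-2×II-1: AA|Aa
A/III-3 un II-4×II-3: Aa
⇒ A over [I-1,I-2,II-1,II-2,II-3,II-4,II-5,III-1,III-2,III-3]: 18 consistent
S/I-1 un ·: SS|Ss
S/I-2 un ·: SS|Ss
S/II-1 un I-1×I-2: Ss
S/II-2 aff ·: ss
S/II-3 un I-1×I-2: SS|Ss
S/II-4 un ·: SS|Ss
S/II-5 un I-1×I-2: SS|Ss
S/III-1 aff II-2×II-1: ss
S/III-2 un II-2×II-1: Ss
S/III-3 un II-4×II-3: SS|Ss
⇒ S over [I-1,I-2,II-1,II-2,II-3,II-4,II-5,III-1,III-2,III-3]: 42 consistent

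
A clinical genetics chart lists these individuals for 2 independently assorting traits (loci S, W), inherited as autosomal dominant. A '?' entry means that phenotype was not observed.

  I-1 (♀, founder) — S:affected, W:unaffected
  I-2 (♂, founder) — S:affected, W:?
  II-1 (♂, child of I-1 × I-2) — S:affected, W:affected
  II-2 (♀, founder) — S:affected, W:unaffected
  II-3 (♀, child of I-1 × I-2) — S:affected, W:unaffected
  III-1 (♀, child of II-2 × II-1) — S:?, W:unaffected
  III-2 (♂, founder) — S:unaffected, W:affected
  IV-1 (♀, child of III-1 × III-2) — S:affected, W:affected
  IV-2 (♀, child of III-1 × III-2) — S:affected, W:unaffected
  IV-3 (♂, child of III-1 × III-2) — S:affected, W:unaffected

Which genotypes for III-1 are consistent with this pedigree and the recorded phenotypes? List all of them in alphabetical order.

III-1 ∈ {SS ww, Ss ww}

S/I-1 aff ·: Ss|SS
S/I-2 aff ·: Ss|SS
S/II-1 aff I-1×I-2: Ss|SS
S/II-2 aff ·: Ss|SS
S/II-3 aff I-1×I-2: Ss|SS
S/III-1 ? II-2×II-1: Ss|SS
S/III-2 un ·: ss
S/IV-1 aff III-1×III-2: Ss
S/IV-2 aff III-1×III-2: Ss
S/IV-3 aff III-1×III-2: Ss
⇒ S over [I-1,I-2,II-1,II-2,II-3,III-1,III-2,IV-1,IV-2,IV-3]: 45 consistent
W/I-1 un ·: ww
W/I-2 ? ·: Ww
W/II-1 aff I-1×I-2: Ww
W/II-2 un ·: ww
W/II-3 un I-1×I-2: ww
W/III-1 un II-2×II-1: ww
W/III-2 aff ·: Ww
W/IV-1 aff III-1×III-2: Ww
W/IV-2 un III-1×III-2: ww
W/IV-3 un III-1×III-2: ww
⇒ W over [I-1,I-2,II-1,II-2,II-3,III-1,III-2,IV-1,IV-2,IV-3]: 1 consistent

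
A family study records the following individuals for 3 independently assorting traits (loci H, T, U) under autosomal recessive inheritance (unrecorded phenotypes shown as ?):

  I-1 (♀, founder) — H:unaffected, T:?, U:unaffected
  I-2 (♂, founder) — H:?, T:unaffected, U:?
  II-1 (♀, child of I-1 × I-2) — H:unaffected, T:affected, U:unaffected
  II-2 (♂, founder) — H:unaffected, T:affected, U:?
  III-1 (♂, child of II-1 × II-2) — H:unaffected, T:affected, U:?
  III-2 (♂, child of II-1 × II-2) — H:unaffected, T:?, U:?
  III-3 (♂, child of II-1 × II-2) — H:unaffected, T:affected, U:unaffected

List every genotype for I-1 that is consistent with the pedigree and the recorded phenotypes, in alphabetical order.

I-1 ∈ {HH Tt UU, HH Tt Uu, HH tt UU, HH tt Uu, Hh Tt UU, Hh Tt Uu, Hh tt UU, Hh tt Uu}

H/I-1 un ·: HH|Hh
H/I-2 ? ·: HH|Hh|hh
H/II-1 un I-1×I-2: HH|Hh
H/II-2 un ·: HH|Hh
H/III-1 un II-1×II-2: HH|Hh
H/III-2 un II-1×II-2: HH|Hh
H/III-3 un II-1×II-2: HH|Hh
⇒ H over [I-1,I-2,II-1,II-2,III-1,III-2,III-3]: 116 consistent
T/I-1 ? ·: Tt|tt
T/I-2 un ·: Tt
T/II-1 aff I-1×I-2: tt
T/II-2 aff ·: tt
T/III-1 aff II-1×II-2: tt
T/III-2 ? II-1×II-2: tt
T/III-3 aff II-1×II-2: tt
⇒ T over [I-1,I-2,II-1,II-2,III-1,III-2,III-3]: 2 consistent
U/I-1 un ·: UU|Uu
U/I-2 ? ·: UU|Uu|uu
U/II-1 un I-1×I-2: UU|Uu
U/II-2 ? ·: UU|Uu|uu
U/III-1 ? II-1×II-2: UU|Uu|uu
U/III-2 ? II-1×II-2: UU|Uu|uu
U/III-3 un II-1×II-2: UU|Uu
⇒ U over [I-1,I-2,II-1,II-2,III-1,III-2,III-3]: 190 consistent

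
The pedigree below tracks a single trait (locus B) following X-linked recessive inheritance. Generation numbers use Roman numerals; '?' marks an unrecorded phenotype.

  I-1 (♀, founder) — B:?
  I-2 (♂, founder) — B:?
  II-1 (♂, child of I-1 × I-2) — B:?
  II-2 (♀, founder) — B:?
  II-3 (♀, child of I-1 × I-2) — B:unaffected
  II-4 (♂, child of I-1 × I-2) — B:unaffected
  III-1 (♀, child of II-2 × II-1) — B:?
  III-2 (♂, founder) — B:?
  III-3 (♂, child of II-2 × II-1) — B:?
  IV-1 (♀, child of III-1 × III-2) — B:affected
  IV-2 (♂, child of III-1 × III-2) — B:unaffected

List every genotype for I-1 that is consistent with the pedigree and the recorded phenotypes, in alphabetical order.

B/I-1 ? ·: X^BX^B|X^BX^b
B/I-2 ? ·: X^BY|X^bY
B/II-1 ? I-1×I-2: X^BY|X^bY
B/II-2 ? ·: X^BX^B|X^BX^b|X^bX^b
B/II-3 un I-1×I-2: X^BX^B|X^BX^b
B/II-4 un I-1×I-2: X^BY
B/III-1 ? II-2×II-1: X^BX^b
B/III-2 ? ·: X^bY
B/III-3 ? II-2×II-1: X^BY|X^bY
B/IV-1 aff III-1×III-2: X^bX^b
B/IV-2 un III-1×III-2: X^BY
⇒ B over [I-1,I-2,II-1,II-2,II-3,II-4,III-1,III-2,III-3,IV-1,IV-2]: 24 consistent

I-1 ∈ {X^BX^B, X^BX^b}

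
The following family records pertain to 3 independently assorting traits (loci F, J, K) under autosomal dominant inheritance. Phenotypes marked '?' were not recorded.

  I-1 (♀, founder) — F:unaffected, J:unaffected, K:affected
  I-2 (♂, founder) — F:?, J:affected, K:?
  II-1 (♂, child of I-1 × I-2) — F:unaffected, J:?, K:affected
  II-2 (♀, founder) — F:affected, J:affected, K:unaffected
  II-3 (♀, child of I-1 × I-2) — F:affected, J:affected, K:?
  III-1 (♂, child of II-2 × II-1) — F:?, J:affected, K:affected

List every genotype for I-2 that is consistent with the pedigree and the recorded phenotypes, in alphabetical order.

F/I-1 un ·: ff
F/I-2 ? ·: Ff
F/II-1 un I-1×I-2: ff
F/II-2 aff ·: Ff|FF
F/II-3 aff I-1×I-2: Ff
F/III-1 ? II-2×II-1: ff|Ff
⇒ F over [I-1,I-2,II-1,II-2,II-3,III-1]: 3 consistent
J/I-1 un ·: jj
J/I-2 aff ·: Jj|JJ
J/II-1 ? I-1×I-2: jj|Jj
J/II-2 aff ·: Jj|JJ
J/II-3 aff I-1×I-2: Jj
J/III-1 aff II-2×II-1: Jj|JJ
⇒ J over [I-1,I-2,II-1,II-2,II-3,III-1]: 10 consistent
K/I-1 aff ·: Kk|KK
K/I-2 ? ·: kk|Kk|KK
K/II-1 aff I-1×I-2: Kk|KK
K/II-2 un ·: kk
K/II-3 ? I-1×I-2: kk|Kk|KK
K/III-1 aff II-2×II-1: Kk
⇒ K over [I-1,I-2,II-1,II-2,II-3,III-1]: 18 consistent

I-2 ∈ {Ff JJ KK, Ff JJ Kk, Ff JJ kk, Ff Jj KK, Ff Jj Kk, Ff Jj kk}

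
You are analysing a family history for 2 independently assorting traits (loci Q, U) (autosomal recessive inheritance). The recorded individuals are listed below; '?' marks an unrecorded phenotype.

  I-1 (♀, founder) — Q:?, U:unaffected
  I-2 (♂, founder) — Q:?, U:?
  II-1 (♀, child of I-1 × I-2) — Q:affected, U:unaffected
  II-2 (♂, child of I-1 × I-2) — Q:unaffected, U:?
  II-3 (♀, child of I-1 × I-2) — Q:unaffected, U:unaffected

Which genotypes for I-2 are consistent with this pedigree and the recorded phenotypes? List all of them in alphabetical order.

I-2 ∈ {Qq UU, Qq Uu, Qq uu, qq UU, qq Uu, qq uu}

Q/I-1 ? ·: Qq|qq
Q/I-2 ? ·: Qq|qq
Q/II-1 aff I-1×I-2: qq
Q/II-2 un I-1×I-2: QQ|Qq
Q/II-3 un I-1×I-2: QQ|Qq
⇒ Q over [I-1,I-2,II-1,II-2,II-3]: 6 consistent
U/I-1 un ·: UU|Uu
U/I-2 ? ·: UU|Uu|uu
U/II-1 un I-1×I-2: UU|Uu
U/II-2 ? I-1×I-2: UU|Uu|uu
U/II-3 un I-1×I-2: UU|Uu
⇒ U over [I-1,I-2,II-1,II-2,II-3]: 32 consistent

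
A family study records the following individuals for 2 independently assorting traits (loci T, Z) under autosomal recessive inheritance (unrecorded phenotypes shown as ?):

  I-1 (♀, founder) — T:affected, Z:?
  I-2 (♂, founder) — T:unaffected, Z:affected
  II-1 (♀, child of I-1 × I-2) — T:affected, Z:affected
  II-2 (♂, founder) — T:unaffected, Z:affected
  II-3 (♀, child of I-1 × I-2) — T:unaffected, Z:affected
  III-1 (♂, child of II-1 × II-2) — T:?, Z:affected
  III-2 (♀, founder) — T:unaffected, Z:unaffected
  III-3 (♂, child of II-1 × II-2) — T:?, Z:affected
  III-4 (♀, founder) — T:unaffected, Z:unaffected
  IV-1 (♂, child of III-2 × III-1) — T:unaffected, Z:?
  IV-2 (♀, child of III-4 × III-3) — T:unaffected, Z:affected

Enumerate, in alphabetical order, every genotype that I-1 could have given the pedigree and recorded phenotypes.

I-1 ∈ {tt Zz, tt zz}

T/I-1 aff ·: tt
T/I-2 un ·: Tt
T/II-1 aff I-1×I-2: tt
T/II-2 un ·: TT|Tt
T/II-3 un I-1×I-2: Tt
T/III-1 ? II-1×II-2: Tt|tt
T/III-2 un ·: TT|Tt
T/III-3 ? II-1×II-2: Tt|tt
T/III-4 un ·: TT|Tt
T/IV-1 un III-2×III-1: TT|Tt
T/IV-2 un III-4×III-3: TT|Tt
⇒ T over [I-1,I-2,II-1,II-2,II-3,III-1,III-2,III-3,III-4,IV-1,IV-2]: 52 consistent
Z/I-1 ? ·: Zz|zz
Z/I-2 aff ·: zz
Z/II-1 aff I-1×I-2: zz
Z/II-2 aff ·: zz
Z/II-3 aff I-1×I-2: zz
Z/III-1 aff II-1×II-2: zz
Z/III-2 un ·: ZZ|Zz
Z/III-3 aff II-1×II-2: zz
Z/III-4 un ·: Zz
Z/IV-1 ? III-2×III-1: Zz|zz
Z/IV-2 aff III-4×III-3: zz
⇒ Z over [I-1,I-2,II-1,II-2,II-3,III-1,III-2,III-3,III-4,IV-1,IV-2]: 6 consistent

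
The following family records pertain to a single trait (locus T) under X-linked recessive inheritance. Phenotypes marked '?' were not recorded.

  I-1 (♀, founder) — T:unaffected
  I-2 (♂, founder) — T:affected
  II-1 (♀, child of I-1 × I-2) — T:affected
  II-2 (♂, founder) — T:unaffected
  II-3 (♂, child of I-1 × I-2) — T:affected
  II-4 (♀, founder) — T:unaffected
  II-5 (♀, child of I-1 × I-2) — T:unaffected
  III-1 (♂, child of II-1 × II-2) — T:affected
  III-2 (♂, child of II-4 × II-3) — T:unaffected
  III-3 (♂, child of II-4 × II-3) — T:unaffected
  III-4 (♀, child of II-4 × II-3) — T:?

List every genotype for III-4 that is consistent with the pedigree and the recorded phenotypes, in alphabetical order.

III-4 ∈ {X^TX^t, X^tX^t}

T/I-1 un ·: X^TX^t
T/I-2 aff ·: X^tY
T/II-1 aff I-1×I-2: X^tX^t
T/II-2 un ·: X^TY
T/II-3 aff I-1×I-2: X^tY
T/II-4 un ·: X^TX^T|X^TX^t
T/II-5 un I-1×I-2: X^TX^t
T/III-1 aff II-1×II-2: X^tY
T/III-2 un II-4×II-3: X^TY
T/III-3 un II-4×II-3: X^TY
T/III-4 ? II-4×II-3: X^TX^t|X^tX^t
⇒ T over [I-1,I-2,II-1,II-2,II-3,II-4,II-5,III-1,III-2,III-3,III-4]: 3 consistent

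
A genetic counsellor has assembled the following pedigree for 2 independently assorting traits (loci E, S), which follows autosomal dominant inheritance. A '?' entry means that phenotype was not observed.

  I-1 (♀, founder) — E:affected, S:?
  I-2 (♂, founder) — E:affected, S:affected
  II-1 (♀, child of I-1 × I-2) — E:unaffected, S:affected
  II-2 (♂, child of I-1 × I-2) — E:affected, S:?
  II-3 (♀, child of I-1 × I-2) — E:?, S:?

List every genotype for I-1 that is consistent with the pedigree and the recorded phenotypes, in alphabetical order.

I-1 ∈ {Ee SS, Ee Ss, Ee ss}

E/I-1 aff ·: Ee
E/I-2 aff ·: Ee
E/II-1 un I-1×I-2: ee
E/II-2 aff I-1×I-2: Ee|EE
E/II-3 ? I-1×I-2: ee|Ee|EE
⇒ E over [I-1,I-2,II-1,II-2,II-3]: 6 consistent
S/I-1 ? ·: ss|Ss|SS
S/I-2 aff ·: Ss|SS
S/II-1 aff I-1×I-2: Ss|SS
S/II-2 ? I-1×I-2: ss|Ss|SS
S/II-3 ? I-1×I-2: ss|Ss|SS
⇒ S over [I-1,I-2,II-1,II-2,II-3]: 40 consistent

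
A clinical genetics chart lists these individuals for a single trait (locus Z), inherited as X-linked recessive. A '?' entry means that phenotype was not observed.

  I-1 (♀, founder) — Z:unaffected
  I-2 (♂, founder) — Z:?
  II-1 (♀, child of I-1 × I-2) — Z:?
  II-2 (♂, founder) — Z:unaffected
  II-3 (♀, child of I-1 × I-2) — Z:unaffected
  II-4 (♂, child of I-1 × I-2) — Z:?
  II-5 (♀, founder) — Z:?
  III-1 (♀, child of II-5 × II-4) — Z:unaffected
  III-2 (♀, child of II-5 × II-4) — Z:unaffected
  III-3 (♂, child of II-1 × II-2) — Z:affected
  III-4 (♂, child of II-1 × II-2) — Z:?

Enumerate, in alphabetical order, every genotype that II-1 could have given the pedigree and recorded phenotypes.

II-1 ∈ {X^ZX^z, X^zX^z}

Z/I-1 un ·: X^ZX^Z|X^ZX^z
Z/I-2 ? ·: X^ZY|X^zY
Z/II-1 ? I-1×I-2: X^ZX^z|X^zX^z
Z/II-2 un ·: X^ZY
Z/II-3 un I-1×I-2: X^ZX^Z|X^ZX^z
Z/II-4 ? I-1×I-2: X^ZY|X^zY
Z/II-5 ? ·: X^ZX^Z|X^ZX^z|X^zX^z
Z/III-1 un II-5×II-4: X^ZX^Z|X^ZX^z
Z/III-2 un II-5×II-4: X^ZX^Z|X^ZX^z
Z/III-3 aff II-1×II-2: X^zY
Z/III-4 ? II-1×II-2: X^ZY|X^zY
⇒ Z over [I-1,I-2,II-1,II-2,II-3,II-4,II-5,III-1,III-2,III-3,III-4]: 68 consistent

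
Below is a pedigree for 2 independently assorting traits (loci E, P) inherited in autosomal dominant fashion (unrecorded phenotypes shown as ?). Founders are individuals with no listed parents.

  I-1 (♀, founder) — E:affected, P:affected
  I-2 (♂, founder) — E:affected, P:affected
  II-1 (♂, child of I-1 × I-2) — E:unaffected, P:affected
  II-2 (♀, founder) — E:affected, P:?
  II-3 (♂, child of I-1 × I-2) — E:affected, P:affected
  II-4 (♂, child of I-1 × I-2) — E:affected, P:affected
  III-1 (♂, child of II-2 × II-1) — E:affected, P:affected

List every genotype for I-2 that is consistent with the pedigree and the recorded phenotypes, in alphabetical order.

E/I-1 aff ·: Ee
E/I-2 aff ·: Ee
E/II-1 un I-1×I-2: ee
E/II-2 aff ·: Ee|EE
E/II-3 aff I-1×I-2: Ee|EE
E/II-4 aff I-1×I-2: Ee|EE
E/III-1 aff II-2×II-1: Ee
⇒ E over [I-1,I-2,II-1,II-2,II-3,II-4,III-1]: 8 consistent
P/I-1 aff ·: Pp|PP
P/I-2 aff ·: Pp|PP
P/II-1 aff I-1×I-2: Pp|PP
P/II-2 ? ·: pp|Pp|PP
P/II-3 aff I-1×I-2: Pp|PP
P/II-4 aff I-1×I-2: Pp|PP
P/III-1 aff II-2×II-1: Pp|PP
⇒ P over [I-1,I-2,II-1,II-2,II-3,II-4,III-1]: 112 consistent

I-2 ∈ {Ee PP, Ee Pp}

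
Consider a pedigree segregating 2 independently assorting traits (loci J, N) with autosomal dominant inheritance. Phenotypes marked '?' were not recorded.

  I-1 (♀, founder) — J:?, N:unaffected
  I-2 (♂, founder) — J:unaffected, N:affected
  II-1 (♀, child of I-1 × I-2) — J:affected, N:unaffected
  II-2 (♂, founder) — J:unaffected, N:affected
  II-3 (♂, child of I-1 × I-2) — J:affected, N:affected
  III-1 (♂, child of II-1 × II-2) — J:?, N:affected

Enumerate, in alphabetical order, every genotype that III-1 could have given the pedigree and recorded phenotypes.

J/I-1 ? ·: Jj|JJ
J/I-2 un ·: jj
J/II-1 aff I-1×I-2: Jj
J/II-2 un ·: jj
J/II-3 aff I-1×I-2: Jj
J/III-1 ? II-1×II-2: jj|Jj
⇒ J over [I-1,I-2,II-1,II-2,II-3,III-1]: 4 consistent
N/I-1 un ·: nn
N/I-2 aff ·: Nn
N/II-1 un I-1×I-2: nn
N/II-2 aff ·: Nn|NN
N/II-3 aff I-1×I-2: Nn
N/III-1 aff II-1×II-2: Nn
⇒ N over [I-1,I-2,II-1,II-2,II-3,III-1]: 2 consistent

III-1 ∈ {Jj Nn, jj Nn}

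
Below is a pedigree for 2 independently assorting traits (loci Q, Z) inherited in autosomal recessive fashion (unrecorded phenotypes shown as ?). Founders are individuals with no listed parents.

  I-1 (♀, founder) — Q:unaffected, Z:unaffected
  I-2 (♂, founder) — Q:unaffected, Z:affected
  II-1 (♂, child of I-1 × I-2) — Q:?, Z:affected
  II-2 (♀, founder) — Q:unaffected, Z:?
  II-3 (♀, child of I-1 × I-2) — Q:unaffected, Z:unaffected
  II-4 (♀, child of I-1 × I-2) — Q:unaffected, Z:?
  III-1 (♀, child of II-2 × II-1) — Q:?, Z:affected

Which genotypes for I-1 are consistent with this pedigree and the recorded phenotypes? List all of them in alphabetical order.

Q/I-1 un ·: QQ|Qq
Q/I-2 un ·: QQ|Qq
Q/II-1 ? I-1×I-2: QQ|Qq|qq
Q/II-2 un ·: QQ|Qq
Q/II-3 un I-1×I-2: QQ|Qq
Q/II-4 un I-1×I-2: QQ|Qq
Q/III-1 ? II-2×II-1: QQ|Qq|qq
⇒ Q over [I-1,I-2,II-1,II-2,II-3,II-4,III-1]: 111 consistent
Z/I-1 un ·: Zz
Z/I-2 aff ·: zz
Z/II-1 aff I-1×I-2: zz
Z/II-2 ? ·: Zz|zz
Z/II-3 un I-1×I-2: Zz
Z/II-4 ? I-1×I-2: Zz|zz
Z/III-1 aff II-2×II-1: zz
⇒ Z over [I-1,I-2,II-1,II-2,II-3,II-4,III-1]: 4 consistent

I-1 ∈ {QQ Zz, Qq Zz}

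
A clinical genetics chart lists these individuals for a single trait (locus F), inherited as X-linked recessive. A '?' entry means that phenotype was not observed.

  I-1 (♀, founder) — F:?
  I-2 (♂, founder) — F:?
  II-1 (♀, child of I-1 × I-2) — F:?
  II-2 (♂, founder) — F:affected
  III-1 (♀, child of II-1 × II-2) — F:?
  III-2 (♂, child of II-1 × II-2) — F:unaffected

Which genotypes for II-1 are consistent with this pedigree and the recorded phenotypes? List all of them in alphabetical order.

II-1 ∈ {X^FX^F, X^FX^f}

F/I-1 ? ·: X^FX^F|X^FX^f|X^fX^f
F/I-2 ? ·: X^FY|X^fY
F/II-1 ? I-1×I-2: X^FX^F|X^FX^f
F/II-2 aff ·: X^fY
F/III-1 ? II-1×II-2: X^FX^f|X^fX^f
F/III-2 un II-1×II-2: X^FY
⇒ F over [I-1,I-2,II-1,II-2,III-1,III-2]: 10 consistent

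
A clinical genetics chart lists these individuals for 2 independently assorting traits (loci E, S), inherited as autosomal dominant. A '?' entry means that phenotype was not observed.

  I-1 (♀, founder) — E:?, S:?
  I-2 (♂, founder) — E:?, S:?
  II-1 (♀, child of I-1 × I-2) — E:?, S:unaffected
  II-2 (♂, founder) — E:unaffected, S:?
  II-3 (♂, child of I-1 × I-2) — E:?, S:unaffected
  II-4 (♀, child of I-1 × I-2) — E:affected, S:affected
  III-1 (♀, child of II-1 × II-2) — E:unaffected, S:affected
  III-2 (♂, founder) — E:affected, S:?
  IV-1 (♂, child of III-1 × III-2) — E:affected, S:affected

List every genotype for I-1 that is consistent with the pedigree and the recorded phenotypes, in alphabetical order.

E/I-1 ? ·: ee|Ee|EE
E/I-2 ? ·: ee|Ee|EE
E/II-1 ? I-1×I-2: ee|Ee
E/II-2 un ·: ee
E/II-3 ? I-1×I-2: ee|Ee|EE
E/II-4 aff I-1×I-2: Ee|EE
E/III-1 un II-1×II-2: ee
E/III-2 aff ·: Ee|EE
E/IV-1 aff III-1×III-2: Ee
⇒ E over [I-1,I-2,II-1,II-2,II-3,II-4,III-1,III-2,IV-1]: 60 consistent
S/I-1 ? ·: ss|Ss
S/I-2 ? ·: ss|Ss
S/II-1 un I-1×I-2: ss
S/II-2 ? ·: Ss|SS
S/II-3 un I-1×I-2: ss
S/II-4 aff I-1×I-2: Ss|SS
S/III-1 aff II-1×II-2: Ss
S/III-2 ? ·: ss|Ss|SS
S/IV-1 aff III-1×III-2: Ss|SS
⇒ S over [I-1,I-2,II-1,II-2,II-3,II-4,III-1,III-2,IV-1]: 40 consistent

I-1 ∈ {EE Ss, EE ss, Ee Ss, Ee ss, ee Ss, ee ss}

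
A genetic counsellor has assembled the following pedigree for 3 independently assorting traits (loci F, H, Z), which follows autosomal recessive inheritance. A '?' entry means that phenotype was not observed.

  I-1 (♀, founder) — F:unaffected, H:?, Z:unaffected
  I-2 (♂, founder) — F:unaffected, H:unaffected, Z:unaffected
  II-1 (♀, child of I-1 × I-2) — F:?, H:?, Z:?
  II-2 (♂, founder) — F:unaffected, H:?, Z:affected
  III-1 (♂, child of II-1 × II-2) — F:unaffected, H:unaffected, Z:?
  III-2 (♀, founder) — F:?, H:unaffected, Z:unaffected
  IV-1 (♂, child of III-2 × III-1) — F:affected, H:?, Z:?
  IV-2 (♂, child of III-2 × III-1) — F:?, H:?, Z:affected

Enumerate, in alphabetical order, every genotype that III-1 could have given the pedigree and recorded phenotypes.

III-1 ∈ {Ff HH Zz, Ff HH zz, Ff Hh Zz, Ff Hh zz}

F/I-1 un ·: FF|Ff
F/I-2 un ·: FF|Ff
F/II-1 ? I-1×I-2: FF|Ff|ff
F/II-2 un ·: FF|Ff
F/III-1 un II-1×II-2: Ff
F/III-2 ? ·: Ff|ff
F/IV-1 aff III-2×III-1: ff
F/IV-2 ? III-2×III-1: FF|Ff|ff
⇒ F over [I-1,I-2,II-1,II-2,III-1,III-2,IV-1,IV-2]: 60 consistent
H/I-1 ? ·: HH|Hh|hh
H/I-2 un ·: HH|Hh
H/II-1 ? I-1×I-2: HH|Hh|hh
H/II-2 ? ·: HH|Hh|hh
H/III-1 un II-1×II-2: HH|Hh
H/III-2 un ·: HH|Hh
H/IV-1 ? III-2×III-1: HH|Hh|hh
H/IV-2 ? III-2×III-1: HH|Hh|hh
⇒ H over [I-1,I-2,II-1,II-2,III-1,III-2,IV-1,IV-2]: 441 consistent
Z/I-1 un ·: ZZ|Zz
Z/I-2 un ·: ZZ|Zz
Z/II-1 ? I-1×I-2: ZZ|Zz|zz
Z/II-2 aff ·: zz
Z/III-1 ? II-1×II-2: Zz|zz
Z/III-2 un ·: Zz
Z/IV-1 ? III-2×III-1: ZZ|Zz|zz
Z/IV-2 aff III-2×III-1: zz
⇒ Z over [I-1,I-2,II-1,II-2,III-1,III-2,IV-1,IV-2]: 29 consistent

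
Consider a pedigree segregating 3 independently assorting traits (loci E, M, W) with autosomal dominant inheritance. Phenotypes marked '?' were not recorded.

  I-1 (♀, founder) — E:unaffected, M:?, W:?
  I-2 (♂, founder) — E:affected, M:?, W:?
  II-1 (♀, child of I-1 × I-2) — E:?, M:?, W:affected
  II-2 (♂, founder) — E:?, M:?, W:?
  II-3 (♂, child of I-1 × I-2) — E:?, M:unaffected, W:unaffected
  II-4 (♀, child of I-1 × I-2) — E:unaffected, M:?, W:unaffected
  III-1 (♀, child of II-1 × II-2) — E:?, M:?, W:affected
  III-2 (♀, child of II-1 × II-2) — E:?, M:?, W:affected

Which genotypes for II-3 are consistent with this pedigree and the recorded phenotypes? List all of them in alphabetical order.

E/I-1 un ·: ee
E/I-2 aff ·: Ee
E/II-1 ? I-1×I-2: ee|Ee
E/II-2 ? ·: ee|Ee|EE
E/II-3 ? I-1×I-2: ee|Ee
E/II-4 un I-1×I-2: ee
E/III-1 ? II-1×II-2: ee|Ee|EE
E/III-2 ? II-1×II-2: ee|Ee|EE
⇒ E over [I-1,I-2,II-1,II-2,II-3,II-4,III-1,III-2]: 46 consistent
M/I-1 ? ·: mm|Mm
M/I-2 ? ·: mm|Mm
M/II-1 ? I-1×I-2: mm|Mm|MM
M/II-2 ? ·: mm|Mm|MM
M/II-3 un I-1×I-2: mm
M/II-4 ? I-1×I-2: mm|Mm|MM
M/III-1 ? II-1×II-2: mm|Mm|MM
M/III-2 ? II-1×II-2: mm|Mm|MM
⇒ M over [I-1,I-2,II-1,II-2,II-3,II-4,III-1,III-2]: 185 consistent
W/I-1 ? ·: ww|Ww
W/I-2 ? ·: ww|Ww
W/II-1 aff I-1×I-2: Ww|WW
W/II-2 ? ·: ww|Ww|WW
W/II-3 un I-1×I-2: ww
W/II-4 un I-1×I-2: ww
W/III-1 aff II-1×II-2: Ww|WW
W/III-2 aff II-1×II-2: Ww|WW
⇒ W over [I-1,I-2,II-1,II-2,II-3,II-4,III-1,III-2]: 33 consistent

II-3 ∈ {Ee mm ww, ee mm ww}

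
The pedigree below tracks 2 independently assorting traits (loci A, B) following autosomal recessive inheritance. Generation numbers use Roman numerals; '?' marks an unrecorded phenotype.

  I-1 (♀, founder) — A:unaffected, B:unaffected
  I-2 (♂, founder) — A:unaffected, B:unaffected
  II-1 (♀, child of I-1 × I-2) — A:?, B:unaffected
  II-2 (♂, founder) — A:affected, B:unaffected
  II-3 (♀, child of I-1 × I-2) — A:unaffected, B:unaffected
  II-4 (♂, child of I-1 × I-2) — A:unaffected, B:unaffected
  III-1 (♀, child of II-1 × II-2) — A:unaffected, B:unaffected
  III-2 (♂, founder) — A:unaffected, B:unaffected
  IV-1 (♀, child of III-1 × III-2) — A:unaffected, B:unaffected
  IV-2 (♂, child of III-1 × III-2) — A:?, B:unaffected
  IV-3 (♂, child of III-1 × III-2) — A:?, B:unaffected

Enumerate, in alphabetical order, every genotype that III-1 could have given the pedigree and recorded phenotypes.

A/I-1 un ·: AA|Aa
A/I-2 un ·: AA|Aa
A/II-1 ? I-1×I-2: AA|Aa
A/II-2 aff ·: aa
A/II-3 un I-1×I-2: AA|Aa
A/II-4 un I-1×I-2: AA|Aa
A/III-1 un II-1×II-2: Aa
A/III-2 un ·: AA|Aa
A/IV-1 un III-1×III-2: AA|Aa
A/IV-2 ? III-1×III-2: AA|Aa|aa
A/IV-3 ? III-1×III-2: AA|Aa|aa
⇒ A over [I-1,I-2,II-1,II-2,II-3,II-4,III-1,III-2,IV-1,IV-2,IV-3]: 650 consistent
B/I-1 un ·: BB|Bb
B/I-2 un ·: BB|Bb
B/II-1 un I-1×I-2: BB|Bb
B/II-2 un ·: BB|Bb
B/II-3 un I-1×I-2: BB|Bb
B/II-4 un I-1×I-2: BB|Bb
B/III-1 un II-1×II-2: BB|Bb
B/III-2 un ·: BB|Bb
B/IV-1 un III-1×III-2: BB|Bb
B/IV-2 un III-1×III-2: BB|Bb
B/IV-3 un III-1×III-2: BB|Bb
⇒ B over [I-1,I-2,II-1,II-2,II-3,II-4,III-1,III-2,IV-1,IV-2,IV-3]: 1042 consistent

III-1 ∈ {Aa BB, Aa Bb}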